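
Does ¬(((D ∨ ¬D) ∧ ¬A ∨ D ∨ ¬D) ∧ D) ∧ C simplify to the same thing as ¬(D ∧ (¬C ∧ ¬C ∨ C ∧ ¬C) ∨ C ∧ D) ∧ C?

Yes

E1: ¬(((D ∨ ¬D) ∧ ¬A ∨ D ∨ ¬D) ∧ D) ∧ C
    = ¬((D ∨ ¬D) ∧ D) ∧ C   (absorption)
    = ¬D ∧ C   (complement / identity)
E2: ¬(D ∧ (¬C ∧ ¬C ∨ C ∧ ¬C) ∨ C ∧ D) ∧ C
    = ¬(D ∧ ¬C ∨ C ∧ D) ∧ C   (distribution)
    = ¬D ∧ C   (distribution)
Both reduce to ¬D ∧ C, so they are equivalent.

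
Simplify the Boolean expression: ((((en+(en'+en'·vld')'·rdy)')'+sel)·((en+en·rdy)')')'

((((en+(en'+en'·vld')'·rdy)')'+sel)·((en+en·rdy)')')'
= ((((en+(en')'·rdy)')'+sel)·((en+en·rdy)')')'   — absorption
= ((((en+en·rdy)')'+sel)·((en+en·rdy)')')'   — double negation
= (((en+en·rdy)')')'   — absorption
= ((en')')'   — absorption
= en'   — double negation

en'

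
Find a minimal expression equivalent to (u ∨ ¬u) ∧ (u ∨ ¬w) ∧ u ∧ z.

u ∧ z

(u ∨ ¬u) ∧ (u ∨ ¬w) ∧ u ∧ z
= (u ∨ ¬u) ∧ u ∧ z   (absorption)
= u ∧ z   (complement / identity)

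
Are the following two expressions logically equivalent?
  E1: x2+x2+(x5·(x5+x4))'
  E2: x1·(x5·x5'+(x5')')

E1: x2+x2+(x5·(x5+x4))'
    = x2+(x5·(x5+x4))'   — idempotence
    = x2+x5'   — absorption
E2: x1·(x5·x5'+(x5')')
    = x1·(x5')'   — complement / identity
    = x1·x5   — double negation
These differ: at x1=0, x2=1, x4=0, x5=0, E1 = 1 but E2 = 0.

No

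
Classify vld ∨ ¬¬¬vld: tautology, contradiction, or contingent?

tautology

vld ∨ ¬¬¬vld
= vld ∨ ¬vld   — double negation
= True   — complement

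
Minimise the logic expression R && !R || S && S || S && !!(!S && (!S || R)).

R && !R || S && S || S && !!(!S && (!S || R))
= S && S || S && !!(!S && (!S || R))   [complement / identity]
= S && S || S && !!!S   [absorption]
= S && S || S && !S   [double negation]
= S   [distribution]

S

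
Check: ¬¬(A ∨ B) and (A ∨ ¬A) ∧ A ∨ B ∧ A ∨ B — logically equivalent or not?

E1: ¬¬(A ∨ B)
    = A ∨ B   — double negation
E2: (A ∨ ¬A) ∧ A ∨ B ∧ A ∨ B
    = A ∨ B ∧ A ∨ B   — complement / identity
    = A ∨ B   — absorption
Both reduce to A ∨ B, so they are equivalent.

Yes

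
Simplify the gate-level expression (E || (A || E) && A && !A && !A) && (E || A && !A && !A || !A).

(E || (A || E) && A && !A && !A) && (E || A && !A && !A || !A)
= (E || A && !A && !A) && (E || A && !A && !A || !A)   (absorption)
= E || A && !A && !A   (absorption)
= E || A && !A   (idempotence)
= E   (complement / identity)

E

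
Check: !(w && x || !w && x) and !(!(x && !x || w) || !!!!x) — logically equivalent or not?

No

E1: !(w && x || !w && x)
    = !x   (distribution)
E2: !(!(x && !x || w) || !!!!x)
    = !(!w || !!!!x)   (complement / identity)
    = w && !!!x   (De Morgan)
    = w && !x   (double negation)
These differ: at w=0, x=0, E1 = 1 but E2 = 0.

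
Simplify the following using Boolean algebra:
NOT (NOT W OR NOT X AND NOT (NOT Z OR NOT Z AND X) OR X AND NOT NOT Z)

W AND NOT Z

NOT (NOT W OR NOT X AND NOT (NOT Z OR NOT Z AND X) OR X AND NOT NOT Z)
= NOT (NOT W OR NOT X AND NOT NOT Z OR X AND NOT NOT Z)   — absorption
= NOT (NOT W OR NOT NOT Z)   — distribution
= W AND NOT Z   — De Morgan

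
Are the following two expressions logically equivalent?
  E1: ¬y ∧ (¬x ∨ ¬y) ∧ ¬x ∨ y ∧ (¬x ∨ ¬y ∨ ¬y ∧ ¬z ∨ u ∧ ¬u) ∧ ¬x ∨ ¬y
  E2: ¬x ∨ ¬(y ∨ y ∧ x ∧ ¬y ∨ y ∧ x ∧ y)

E1: ¬y ∧ (¬x ∨ ¬y) ∧ ¬x ∨ y ∧ (¬x ∨ ¬y ∨ ¬y ∧ ¬z ∨ u ∧ ¬u) ∧ ¬x ∨ ¬y
    = ¬y ∧ (¬x ∨ ¬y) ∧ ¬x ∨ y ∧ (¬x ∨ ¬y ∨ u ∧ ¬u) ∧ ¬x ∨ ¬y   — absorption
    = ¬y ∧ (¬x ∨ ¬y) ∧ ¬x ∨ y ∧ (¬x ∨ ¬y) ∧ ¬x ∨ ¬y   — complement / identity
    = (¬x ∨ ¬y) ∧ ¬x ∨ ¬y   — distribution
    = ¬x ∨ ¬y   — absorption
E2: ¬x ∨ ¬(y ∨ y ∧ x ∧ ¬y ∨ y ∧ x ∧ y)
    = ¬x ∨ ¬(y ∨ y ∧ x)   — distribution
    = ¬x ∨ ¬y   — absorption
Both reduce to ¬x ∨ ¬y, so they are equivalent.

Yes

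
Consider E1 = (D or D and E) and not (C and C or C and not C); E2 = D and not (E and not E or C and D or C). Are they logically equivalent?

Yes

E1: (D or D and E) and not (C and C or C and not C)
    = D and not (C and C or C and not C)
    = D and not C
E2: D and not (E and not E or C and D or C)
    = D and not (E and not E or C)
    = D and not C
Both reduce to D and not C, so they are equivalent.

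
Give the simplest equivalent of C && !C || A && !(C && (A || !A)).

A && !C

C && !C || A && !(C && (A || !A))
= C && !C || A && !C   — complement / identity
= A && !C   — complement / identity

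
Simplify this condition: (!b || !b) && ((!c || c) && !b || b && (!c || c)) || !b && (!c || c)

!b

(!b || !b) && ((!c || c) && !b || b && (!c || c)) || !b && (!c || c)
= !b && ((!c || c) && !b || b && (!c || c)) || !b && (!c || c)   — idempotence
= !b && (!c || c) || !b && (!c || c)   — distribution
= !b && (!c || c)   — idempotence
= !b   — complement / identity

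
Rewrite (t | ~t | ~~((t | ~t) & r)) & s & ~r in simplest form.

s & ~r

(t | ~t | ~~((t | ~t) & r)) & s & ~r
= (t | ~t | (t | ~t) & r) & s & ~r   — double negation
= (t | ~t) & s & ~r   — absorption
= s & ~r   — complement / identity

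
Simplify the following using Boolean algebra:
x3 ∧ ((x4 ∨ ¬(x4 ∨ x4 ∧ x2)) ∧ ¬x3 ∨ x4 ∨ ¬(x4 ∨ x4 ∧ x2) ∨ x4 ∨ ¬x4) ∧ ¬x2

x3 ∧ ¬x2

x3 ∧ ((x4 ∨ ¬(x4 ∨ x4 ∧ x2)) ∧ ¬x3 ∨ x4 ∨ ¬(x4 ∨ x4 ∧ x2) ∨ x4 ∨ ¬x4) ∧ ¬x2
= x3 ∧ (x4 ∨ ¬(x4 ∨ x4 ∧ x2) ∨ x4 ∨ ¬x4) ∧ ¬x2
= x3 ∧ (x4 ∨ ¬x4 ∨ x4 ∨ ¬x4) ∧ ¬x2
= x3 ∧ (x4 ∨ ¬x4) ∧ ¬x2
= x3 ∧ ¬x2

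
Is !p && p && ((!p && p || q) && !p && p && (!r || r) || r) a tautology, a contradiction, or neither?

contradiction

!p && p && ((!p && p || q) && !p && p && (!r || r) || r)
= !p && p && ((!p && p || q) && !p && p || r)
= !p && p && (!p && p || r)
= !p && p
= false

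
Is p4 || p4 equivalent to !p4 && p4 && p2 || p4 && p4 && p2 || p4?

E1: p4 || p4
    = p4   [idempotence]
E2: !p4 && p4 && p2 || p4 && p4 && p2 || p4
    = p4 && p2 || p4   [distribution]
    = p4   [absorption]
Both reduce to p4, so they are equivalent.

Yes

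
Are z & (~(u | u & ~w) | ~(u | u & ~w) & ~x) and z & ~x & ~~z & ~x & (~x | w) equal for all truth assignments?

E1: z & (~(u | u & ~w) | ~(u | u & ~w) & ~x)
    = z & ~(u | u & ~w)   (absorption)
    = z & ~u   (absorption)
E2: z & ~x & ~~z & ~x & (~x | w)
    = z & ~x & ~~z & ~x   (absorption)
    = z & ~x & z & ~x   (double negation)
    = z & ~x   (idempotence)
These differ: at u=1, w=1, x=0, z=1, E1 = 0 but E2 = 1.

No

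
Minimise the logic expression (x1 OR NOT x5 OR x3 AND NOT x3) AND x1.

(x1 OR NOT x5 OR x3 AND NOT x3) AND x1
= (x1 OR NOT x5) AND x1   (complement / identity)
= x1   (absorption)

x1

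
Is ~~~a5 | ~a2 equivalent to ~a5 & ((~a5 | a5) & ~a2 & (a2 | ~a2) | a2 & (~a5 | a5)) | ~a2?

Yes

E1: ~~~a5 | ~a2
    = ~a5 | ~a2   [double negation]
E2: ~a5 & ((~a5 | a5) & ~a2 & (a2 | ~a2) | a2 & (~a5 | a5)) | ~a2
    = ~a5 & ((~a5 | a5) & ~a2 | a2 & (~a5 | a5)) | ~a2   [complement / identity]
    = ~a5 & (~a5 | a5) | ~a2   [distribution]
    = ~a5 | ~a2   [complement / identity]
Both reduce to ~a5 | ~a2, so they are equivalent.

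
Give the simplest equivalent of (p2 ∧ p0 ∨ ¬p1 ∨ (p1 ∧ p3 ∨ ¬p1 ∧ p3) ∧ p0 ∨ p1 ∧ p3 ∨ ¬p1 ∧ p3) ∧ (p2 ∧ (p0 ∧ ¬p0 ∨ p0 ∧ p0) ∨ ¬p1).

p2 ∧ p0 ∨ ¬p1

(p2 ∧ p0 ∨ ¬p1 ∨ (p1 ∧ p3 ∨ ¬p1 ∧ p3) ∧ p0 ∨ p1 ∧ p3 ∨ ¬p1 ∧ p3) ∧ (p2 ∧ (p0 ∧ ¬p0 ∨ p0 ∧ p0) ∨ ¬p1)
= (p2 ∧ p0 ∨ ¬p1 ∨ p1 ∧ p3 ∨ ¬p1 ∧ p3) ∧ (p2 ∧ (p0 ∧ ¬p0 ∨ p0 ∧ p0) ∨ ¬p1)   [absorption]
= (p2 ∧ p0 ∨ ¬p1 ∨ p3) ∧ (p2 ∧ (p0 ∧ ¬p0 ∨ p0 ∧ p0) ∨ ¬p1)   [distribution]
= (p2 ∧ p0 ∨ ¬p1 ∨ p3) ∧ (p2 ∧ p0 ∨ ¬p1)   [distribution]
= p2 ∧ p0 ∨ ¬p1   [absorption]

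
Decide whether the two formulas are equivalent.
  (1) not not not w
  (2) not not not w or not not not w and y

Yes

E1: not not not w
    = not w
E2: not not not w or not not not w and y
    = not not not w
    = not w
Both reduce to not w, so they are equivalent.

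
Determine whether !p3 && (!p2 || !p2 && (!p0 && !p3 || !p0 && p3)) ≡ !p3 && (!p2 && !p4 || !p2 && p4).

Yes

E1: !p3 && (!p2 || !p2 && (!p0 && !p3 || !p0 && p3))
    = !p3 && (!p2 || !p2 && !p0)
    = !p3 && !p2
E2: !p3 && (!p2 && !p4 || !p2 && p4)
    = !p3 && !p2
Both reduce to !p3 && !p2, so they are equivalent.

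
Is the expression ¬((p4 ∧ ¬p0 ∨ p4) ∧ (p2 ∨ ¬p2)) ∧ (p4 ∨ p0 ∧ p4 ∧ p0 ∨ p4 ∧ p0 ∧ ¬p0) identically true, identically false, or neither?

¬((p4 ∧ ¬p0 ∨ p4) ∧ (p2 ∨ ¬p2)) ∧ (p4 ∨ p0 ∧ p4 ∧ p0 ∨ p4 ∧ p0 ∧ ¬p0)
= ¬(p4 ∧ (p2 ∨ ¬p2)) ∧ (p4 ∨ p0 ∧ p4 ∧ p0 ∨ p4 ∧ p0 ∧ ¬p0)
= ¬(p4 ∧ (p2 ∨ ¬p2)) ∧ (p4 ∨ p4 ∧ p0)
= ¬(p4 ∧ (p2 ∨ ¬p2)) ∧ p4
= ¬p4 ∧ p4
= False

identically false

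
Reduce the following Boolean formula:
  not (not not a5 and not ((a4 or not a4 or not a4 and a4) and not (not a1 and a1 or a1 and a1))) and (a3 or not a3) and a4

(not a5 or not a1) and a4

not (not not a5 and not ((a4 or not a4 or not a4 and a4) and not (not a1 and a1 or a1 and a1))) and (a3 or not a3) and a4
= not (not not a5 and not ((a4 or not a4 or not a4 and a4) and not a1)) and (a3 or not a3) and a4   [distribution]
= not (not not a5 and not ((a4 or not a4 or not a4 and a4) and not a1)) and a4   [complement / identity]
= (not a5 or (a4 or not a4 or not a4 and a4) and not a1) and a4   [De Morgan]
= (not a5 or (a4 or not a4) and not a1) and a4   [complement / identity]
= (not a5 or not a1) and a4   [complement / identity]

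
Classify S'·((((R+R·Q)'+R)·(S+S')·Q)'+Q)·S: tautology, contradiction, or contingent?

contradiction

S'·((((R+R·Q)'+R)·(S+S')·Q)'+Q)·S
= S'·((((R+R·Q)'+R)·Q)'+Q)·S   [complement / identity]
= S'·(((R'+R)·Q)'+Q)·S   [absorption]
= S'·(Q'+Q)·S   [complement / identity]
= S'·S   [complement / identity]
= 0   [complement]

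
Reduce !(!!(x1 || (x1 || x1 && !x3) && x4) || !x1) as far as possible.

false

!(!!(x1 || (x1 || x1 && !x3) && x4) || !x1)
= !(!!(x1 || x1 && x4) || !x1)   [absorption]
= !(!!x1 || !x1)   [absorption]
= !x1 && x1   [De Morgan]
= false   [complement]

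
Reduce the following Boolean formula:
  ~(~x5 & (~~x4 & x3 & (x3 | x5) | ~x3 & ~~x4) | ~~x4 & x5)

~(~x5 & (~~x4 & x3 & (x3 | x5) | ~x3 & ~~x4) | ~~x4 & x5)
= ~(~x5 & (~~x4 & x3 | ~x3 & ~~x4) | ~~x4 & x5)   — absorption
= ~(~x5 & ~~x4 | ~~x4 & x5)   — distribution
= ~~~x4   — distribution
= ~x4   — double negation

~x4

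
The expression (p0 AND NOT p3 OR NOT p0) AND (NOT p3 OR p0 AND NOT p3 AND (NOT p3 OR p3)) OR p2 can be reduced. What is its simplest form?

(p0 AND NOT p3 OR NOT p0) AND (NOT p3 OR p0 AND NOT p3 AND (NOT p3 OR p3)) OR p2
= (p0 AND NOT p3 OR NOT p0) AND (NOT p3 OR p0 AND NOT p3) OR p2   — complement / identity
= p0 AND NOT p3 OR NOT p0 AND NOT p3 OR p2   — distribution
= NOT p3 OR p2   — distribution

NOT p3 OR p2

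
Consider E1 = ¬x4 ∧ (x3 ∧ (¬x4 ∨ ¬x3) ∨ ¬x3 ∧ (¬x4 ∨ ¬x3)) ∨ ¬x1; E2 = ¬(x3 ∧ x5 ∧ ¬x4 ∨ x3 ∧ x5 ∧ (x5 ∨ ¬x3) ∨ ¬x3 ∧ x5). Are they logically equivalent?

E1: ¬x4 ∧ (x3 ∧ (¬x4 ∨ ¬x3) ∨ ¬x3 ∧ (¬x4 ∨ ¬x3)) ∨ ¬x1
    = ¬x4 ∧ (¬x4 ∨ ¬x3) ∨ ¬x1   — distribution
    = ¬x4 ∨ ¬x1   — absorption
E2: ¬(x3 ∧ x5 ∧ ¬x4 ∨ x3 ∧ x5 ∧ (x5 ∨ ¬x3) ∨ ¬x3 ∧ x5)
    = ¬(x3 ∧ x5 ∧ ¬x4 ∨ x3 ∧ x5 ∨ ¬x3 ∧ x5)   — absorption
    = ¬(x3 ∧ x5 ∨ ¬x3 ∧ x5)   — absorption
    = ¬x5   — distribution
These differ: at x1=1, x3=0, x4=0, x5=1, E1 = 1 but E2 = 0.

No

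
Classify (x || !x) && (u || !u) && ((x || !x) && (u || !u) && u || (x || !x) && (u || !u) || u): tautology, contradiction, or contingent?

tautology

(x || !x) && (u || !u) && ((x || !x) && (u || !u) && u || (x || !x) && (u || !u) || u)
= (x || !x) && (u || !u) && ((x || !x) && (u || !u) || u)   (absorption)
= (x || !x) && (u || !u)   (absorption)
= u || !u   (complement / identity)
= true   (complement)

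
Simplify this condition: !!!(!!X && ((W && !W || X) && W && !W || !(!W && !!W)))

!!!(!!X && ((W && !W || X) && W && !W || !(!W && !!W)))
= !!!(!!X && (W && !W || !(!W && !!W)))   [absorption]
= !(!!X && (W && !W || !(!W && !!W)))   [double negation]
= !(!!X && (W && !W || W || !W))   [De Morgan]
= !(!!X && (W || !W))   [complement / identity]
= !!!X   [complement / identity]
= !X   [double negation]

!X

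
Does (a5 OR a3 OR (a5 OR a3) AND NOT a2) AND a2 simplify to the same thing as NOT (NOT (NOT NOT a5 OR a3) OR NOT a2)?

E1: (a5 OR a3 OR (a5 OR a3) AND NOT a2) AND a2
    = (a5 OR a3) AND a2   — absorption
E2: NOT (NOT (NOT NOT a5 OR a3) OR NOT a2)
    = (NOT NOT a5 OR a3) AND a2   — De Morgan
    = (a5 OR a3) AND a2   — double negation
Both reduce to (a5 OR a3) AND a2, so they are equivalent.

Yes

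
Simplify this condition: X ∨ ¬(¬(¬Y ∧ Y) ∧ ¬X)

X ∨ ¬(¬(¬Y ∧ Y) ∧ ¬X)
= X ∨ ¬Y ∧ Y ∨ X   — De Morgan
= X ∨ X   — complement / identity
= X   — idempotence

X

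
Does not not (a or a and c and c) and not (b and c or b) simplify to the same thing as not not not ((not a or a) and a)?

No

E1: not not (a or a and c and c) and not (b and c or b)
    = not not (a or a and c and c) and not b
    = not not (a or a and c) and not b
    = not not a and not b
    = a and not b
E2: not not not ((not a or a) and a)
    = not ((not a or a) and a)
    = not a
These differ: at a=0, b=0, c=0, E1 = 0 but E2 = 1.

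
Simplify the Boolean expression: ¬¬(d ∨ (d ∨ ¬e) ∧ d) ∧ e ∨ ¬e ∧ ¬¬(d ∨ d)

¬¬(d ∨ (d ∨ ¬e) ∧ d) ∧ e ∨ ¬e ∧ ¬¬(d ∨ d)
= ¬¬(d ∨ d) ∧ e ∨ ¬e ∧ ¬¬(d ∨ d)
= ¬¬(d ∨ d)
= d ∨ d
= d

d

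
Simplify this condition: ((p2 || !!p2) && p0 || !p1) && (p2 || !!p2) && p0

((p2 || !!p2) && p0 || !p1) && (p2 || !!p2) && p0
= (p2 || !!p2) && p0   (absorption)
= (p2 || p2) && p0   (double negation)
= p2 && p0   (idempotence)

p2 && p0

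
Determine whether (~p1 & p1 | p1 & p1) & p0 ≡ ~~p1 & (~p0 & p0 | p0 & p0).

E1: (~p1 & p1 | p1 & p1) & p0
    = p1 & p0
E2: ~~p1 & (~p0 & p0 | p0 & p0)
    = p1 & (~p0 & p0 | p0 & p0)
    = p1 & p0
Both reduce to p1 & p0, so they are equivalent.

Yes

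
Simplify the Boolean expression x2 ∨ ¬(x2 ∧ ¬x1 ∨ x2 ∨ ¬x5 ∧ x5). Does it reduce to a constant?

True

x2 ∨ ¬(x2 ∧ ¬x1 ∨ x2 ∨ ¬x5 ∧ x5)
= x2 ∨ ¬(x2 ∧ ¬x1 ∨ x2)   [complement / identity]
= x2 ∨ ¬x2   [absorption]
= True   [complement]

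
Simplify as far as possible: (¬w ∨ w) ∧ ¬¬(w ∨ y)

(¬w ∨ w) ∧ ¬¬(w ∨ y)
= ¬¬(w ∨ y)
= w ∨ y

w ∨ y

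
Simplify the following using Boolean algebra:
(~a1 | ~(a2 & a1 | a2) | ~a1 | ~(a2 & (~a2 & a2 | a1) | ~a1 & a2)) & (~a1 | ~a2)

(~a1 | ~(a2 & a1 | a2) | ~a1 | ~(a2 & (~a2 & a2 | a1) | ~a1 & a2)) & (~a1 | ~a2)
= (~a1 | ~a2 | ~a1 | ~(a2 & (~a2 & a2 | a1) | ~a1 & a2)) & (~a1 | ~a2)   (absorption)
= (~a1 | ~a2 | ~a1 | ~(a2 & a1 | ~a1 & a2)) & (~a1 | ~a2)   (complement / identity)
= (~a1 | ~a2 | ~a1 | ~a2) & (~a1 | ~a2)   (distribution)
= (~a1 | ~a2) & (~a1 | ~a2)   (idempotence)
= ~a1 | ~a2   (idempotence)

~a1 | ~a2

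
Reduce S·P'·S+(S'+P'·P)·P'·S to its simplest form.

S·P'·S+(S'+P'·P)·P'·S
= S·P'·S+S'·P'·S
= P'·S

P'·S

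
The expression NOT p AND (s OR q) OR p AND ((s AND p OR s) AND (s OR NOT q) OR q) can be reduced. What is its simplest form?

NOT p AND (s OR q) OR p AND ((s AND p OR s) AND (s OR NOT q) OR q)
= NOT p AND (s OR q) OR p AND (s AND (s OR NOT q) OR q)   (absorption)
= NOT p AND (s OR q) OR p AND (s OR q)   (absorption)
= s OR q   (distribution)

s OR q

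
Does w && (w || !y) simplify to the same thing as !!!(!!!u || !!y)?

No

E1: w && (w || !y)
    = w   — absorption
E2: !!!(!!!u || !!y)
    = !!!(!u || !!y)   — double negation
    = !!(u && !y)   — De Morgan
    = u && !y   — double negation
These differ: at u=0, w=1, y=0, E1 = 1 but E2 = 0.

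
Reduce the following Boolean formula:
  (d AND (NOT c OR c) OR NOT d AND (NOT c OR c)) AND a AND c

(d AND (NOT c OR c) OR NOT d AND (NOT c OR c)) AND a AND c
= (NOT c OR c) AND a AND c   (distribution)
= a AND c   (complement / identity)

a AND c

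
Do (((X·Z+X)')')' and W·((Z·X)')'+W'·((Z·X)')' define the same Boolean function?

No

E1: (((X·Z+X)')')'
    = ((X')')'   (absorption)
    = X'   (double negation)
E2: W·((Z·X)')'+W'·((Z·X)')'
    = ((Z·X)')'   (distribution)
    = Z·X   (double negation)
These differ: at W=0, X=0, Z=0, E1 = 1 but E2 = 0.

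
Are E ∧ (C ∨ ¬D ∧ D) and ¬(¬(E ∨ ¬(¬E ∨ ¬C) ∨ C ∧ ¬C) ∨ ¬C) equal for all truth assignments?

Yes

E1: E ∧ (C ∨ ¬D ∧ D)
    = E ∧ C
E2: ¬(¬(E ∨ ¬(¬E ∨ ¬C) ∨ C ∧ ¬C) ∨ ¬C)
    = ¬(¬(E ∨ E ∧ C ∨ C ∧ ¬C) ∨ ¬C)
    = ¬(¬(E ∨ C ∧ ¬C) ∨ ¬C)
    = ¬(¬E ∨ ¬C)
    = E ∧ C
Both reduce to E ∧ C, so they are equivalent.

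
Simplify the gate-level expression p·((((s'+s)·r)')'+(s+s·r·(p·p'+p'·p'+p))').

p·(r+s')

p·((((s'+s)·r)')'+(s+s·r·(p·p'+p'·p'+p))')
= p·((((s'+s)·r)')'+(s+s·r·(p'+p))')
= p·((s'+s)·r+(s+s·r·(p'+p))')
= p·((s'+s)·r+(s+s·r)')
= p·(r+(s+s·r)')
= p·(r+s')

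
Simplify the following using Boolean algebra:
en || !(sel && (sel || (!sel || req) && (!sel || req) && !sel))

en || !sel

en || !(sel && (sel || (!sel || req) && (!sel || req) && !sel))
= en || !(sel && (sel || (!sel || req) && !sel))   — idempotence
= en || !(sel && (sel || !sel))   — absorption
= en || !sel   — complement / identity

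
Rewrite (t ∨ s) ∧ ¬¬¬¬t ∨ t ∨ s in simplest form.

(t ∨ s) ∧ ¬¬¬¬t ∨ t ∨ s
= (t ∨ s) ∧ ¬¬t ∨ t ∨ s
= (t ∨ s) ∧ t ∨ t ∨ s
= t ∨ s

t ∨ s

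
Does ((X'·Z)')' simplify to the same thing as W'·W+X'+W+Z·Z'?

E1: ((X'·Z)')'
    = X'·Z
E2: W'·W+X'+W+Z·Z'
    = X'+W+Z·Z'
    = X'+W
These differ: at W=1, X=0, Z=0, E1 = 0 but E2 = 1.

No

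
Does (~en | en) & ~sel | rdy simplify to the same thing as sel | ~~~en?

E1: (~en | en) & ~sel | rdy
    = ~sel | rdy   [complement / identity]
E2: sel | ~~~en
    = sel | ~en   [double negation]
These differ: at en=1, rdy=0, sel=1, E1 = 0 but E2 = 1.

No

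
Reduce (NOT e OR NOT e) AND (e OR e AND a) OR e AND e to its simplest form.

e

(NOT e OR NOT e) AND (e OR e AND a) OR e AND e
= (NOT e OR NOT e) AND e OR e AND e   — absorption
= NOT e AND e OR e AND e   — idempotence
= e   — distribution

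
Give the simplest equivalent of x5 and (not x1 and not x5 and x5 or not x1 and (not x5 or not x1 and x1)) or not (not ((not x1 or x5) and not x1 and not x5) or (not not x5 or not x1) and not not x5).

x5 and (not x1 and not x5 and x5 or not x1 and (not x5 or not x1 and x1)) or not (not ((not x1 or x5) and not x1 and not x5) or (not not x5 or not x1) and not not x5)
= x5 and (not x1 and not x5 and x5 or not x1 and not x5) or not (not ((not x1 or x5) and not x1 and not x5) or (not not x5 or not x1) and not not x5)   (complement / identity)
= x5 and (not x1 and not x5 and x5 or not x1 and not x5) or not (not ((not x1 or x5) and not x1 and not x5) or not not x5)   (absorption)
= x5 and (not x1 and not x5 and x5 or not x1 and not x5) or (not x1 or x5) and not x1 and not x5 and not x5   (De Morgan)
= x5 and (not x1 and not x5 and x5 or not x1 and not x5) or not x1 and not x5 and not x5   (absorption)
= x5 and not x1 and not x5 or not x1 and not x5 and not x5   (absorption)
= not x1 and not x5   (distribution)

not x1 and not x5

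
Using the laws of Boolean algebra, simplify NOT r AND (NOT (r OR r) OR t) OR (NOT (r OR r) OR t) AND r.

NOT r AND (NOT (r OR r) OR t) OR (NOT (r OR r) OR t) AND r
= NOT (r OR r) OR t
= NOT r OR t

NOT r OR t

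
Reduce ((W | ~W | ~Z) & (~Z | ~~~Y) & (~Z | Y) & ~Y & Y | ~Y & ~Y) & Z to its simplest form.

~Y & Z

((W | ~W | ~Z) & (~Z | ~~~Y) & (~Z | Y) & ~Y & Y | ~Y & ~Y) & Z
= ((W | ~W | ~Z) & (~Z | ~Y) & (~Z | Y) & ~Y & Y | ~Y & ~Y) & Z   [double negation]
= ((~Z | (W | ~W) & ~Y) & (~Z | Y) & ~Y & Y | ~Y & ~Y) & Z   [distribution]
= ((~Z | ~Y) & (~Z | Y) & ~Y & Y | ~Y & ~Y) & Z   [complement / identity]
= ((~Y & Y | ~Z) & ~Y & Y | ~Y & ~Y) & Z   [distribution]
= (~Y & Y | ~Y & ~Y) & Z   [absorption]
= ~Y & Z   [distribution]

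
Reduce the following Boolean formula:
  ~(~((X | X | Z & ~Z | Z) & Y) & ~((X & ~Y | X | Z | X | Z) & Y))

~(~((X | X | Z & ~Z | Z) & Y) & ~((X & ~Y | X | Z | X | Z) & Y))
= ~(~((X | X | Z & ~Z | Z) & Y) & ~((X | Z | X | Z) & Y))
= ~(~((X | X | Z & ~Z | Z) & Y) & ~((X | Z) & Y))
= (X | X | Z & ~Z | Z) & Y | (X | Z) & Y
= (X | Z & ~Z | Z) & Y | (X | Z) & Y
= (X | Z) & Y | (X | Z) & Y
= (X | Z) & Y

(X | Z) & Y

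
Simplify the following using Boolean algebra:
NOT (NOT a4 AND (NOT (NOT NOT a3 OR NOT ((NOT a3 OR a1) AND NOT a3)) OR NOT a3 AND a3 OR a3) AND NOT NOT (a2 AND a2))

a4 OR NOT a2

NOT (NOT a4 AND (NOT (NOT NOT a3 OR NOT ((NOT a3 OR a1) AND NOT a3)) OR NOT a3 AND a3 OR a3) AND NOT NOT (a2 AND a2))
= NOT (NOT a4 AND (NOT a3 AND (NOT a3 OR a1) AND NOT a3 OR NOT a3 AND a3 OR a3) AND NOT NOT (a2 AND a2))   (De Morgan)
= NOT (NOT a4 AND (NOT a3 AND NOT a3 OR NOT a3 AND a3 OR a3) AND NOT NOT (a2 AND a2))   (absorption)
= NOT (NOT a4 AND (NOT a3 OR a3) AND NOT NOT (a2 AND a2))   (distribution)
= NOT (NOT a4 AND NOT NOT (a2 AND a2))   (complement / identity)
= NOT (NOT a4 AND NOT NOT a2)   (idempotence)
= a4 OR NOT a2   (De Morgan)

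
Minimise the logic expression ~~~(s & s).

~s

~~~(s & s)
= ~(s & s)   — double negation
= ~s   — idempotence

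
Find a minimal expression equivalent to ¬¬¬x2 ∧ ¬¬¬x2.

¬x2

¬¬¬x2 ∧ ¬¬¬x2
= ¬¬¬x2
= ¬x2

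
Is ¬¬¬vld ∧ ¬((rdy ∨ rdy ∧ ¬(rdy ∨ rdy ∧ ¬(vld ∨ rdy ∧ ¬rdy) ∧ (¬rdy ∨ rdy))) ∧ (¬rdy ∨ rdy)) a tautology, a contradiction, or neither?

¬¬¬vld ∧ ¬((rdy ∨ rdy ∧ ¬(rdy ∨ rdy ∧ ¬(vld ∨ rdy ∧ ¬rdy) ∧ (¬rdy ∨ rdy))) ∧ (¬rdy ∨ rdy))
= ¬¬¬vld ∧ ¬((rdy ∨ rdy ∧ ¬(rdy ∨ rdy ∧ ¬vld ∧ (¬rdy ∨ rdy))) ∧ (¬rdy ∨ rdy))   — complement / identity
= ¬¬¬vld ∧ ¬(rdy ∨ rdy ∧ ¬(rdy ∨ rdy ∧ ¬vld ∧ (¬rdy ∨ rdy)))   — complement / identity
= ¬vld ∧ ¬(rdy ∨ rdy ∧ ¬(rdy ∨ rdy ∧ ¬vld ∧ (¬rdy ∨ rdy)))   — double negation
= ¬vld ∧ ¬(rdy ∨ rdy ∧ ¬(rdy ∨ rdy ∧ ¬vld))   — complement / identity
= ¬vld ∧ ¬(rdy ∨ rdy ∧ ¬rdy)   — absorption
= ¬vld ∧ ¬rdy   — complement / identity
This depends on rdy, vld, so it is not a constant.

neither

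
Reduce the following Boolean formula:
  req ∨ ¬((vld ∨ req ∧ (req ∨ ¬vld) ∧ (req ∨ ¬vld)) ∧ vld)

req ∨ ¬((vld ∨ req ∧ (req ∨ ¬vld) ∧ (req ∨ ¬vld)) ∧ vld)
= req ∨ ¬((vld ∨ req ∧ (req ∨ ¬vld)) ∧ vld)   — idempotence
= req ∨ ¬((vld ∨ req) ∧ vld)   — absorption
= req ∨ ¬vld   — absorption

req ∨ ¬vld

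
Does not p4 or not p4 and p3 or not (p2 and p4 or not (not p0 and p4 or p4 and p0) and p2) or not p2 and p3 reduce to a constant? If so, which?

not p4 or not p4 and p3 or not (p2 and p4 or not (not p0 and p4 or p4 and p0) and p2) or not p2 and p3
= not p4 or not p4 and p3 or not (p2 and p4 or not p4 and p2) or not p2 and p3   [distribution]
= not p4 or not p4 and p3 or not p2 or not p2 and p3   [distribution]
= not p4 or not p2 or not p2 and p3   [absorption]
= not p4 or not p2   [absorption]
This depends on p2, p4, so it is not a constant.

no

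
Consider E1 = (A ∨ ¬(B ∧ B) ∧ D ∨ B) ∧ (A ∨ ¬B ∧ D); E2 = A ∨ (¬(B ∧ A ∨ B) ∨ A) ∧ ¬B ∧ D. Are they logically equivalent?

Yes

E1: (A ∨ ¬(B ∧ B) ∧ D ∨ B) ∧ (A ∨ ¬B ∧ D)
    = (A ∨ ¬B ∧ D ∨ B) ∧ (A ∨ ¬B ∧ D)   [idempotence]
    = A ∨ ¬B ∧ D   [absorption]
E2: A ∨ (¬(B ∧ A ∨ B) ∨ A) ∧ ¬B ∧ D
    = A ∨ (¬B ∨ A) ∧ ¬B ∧ D   [absorption]
    = A ∨ ¬B ∧ D   [absorption]
Both reduce to A ∨ ¬B ∧ D, so they are equivalent.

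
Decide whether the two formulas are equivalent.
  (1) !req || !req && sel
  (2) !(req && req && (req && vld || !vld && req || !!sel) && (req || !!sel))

Yes

E1: !req || !req && sel
    = !req   — absorption
E2: !(req && req && (req && vld || !vld && req || !!sel) && (req || !!sel))
    = !(req && req && ((req && vld || !vld && req) && req || !!sel))   — distribution
    = !(req && req && ((req && vld || !vld && req) && req || sel))   — double negation
    = !(req && req && (req && req || sel))   — distribution
    = !(req && req)   — absorption
    = !req   — idempotence
Both reduce to !req, so they are equivalent.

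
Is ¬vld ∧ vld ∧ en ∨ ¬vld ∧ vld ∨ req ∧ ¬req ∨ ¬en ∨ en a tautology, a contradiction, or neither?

tautology

¬vld ∧ vld ∧ en ∨ ¬vld ∧ vld ∨ req ∧ ¬req ∨ ¬en ∨ en
= ¬vld ∧ vld ∨ req ∧ ¬req ∨ ¬en ∨ en   — absorption
= ¬vld ∧ vld ∨ ¬en ∨ en   — complement / identity
= ¬en ∨ en   — complement / identity
= True   — complement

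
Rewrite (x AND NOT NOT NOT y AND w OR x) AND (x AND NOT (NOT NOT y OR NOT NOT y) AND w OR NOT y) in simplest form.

x AND NOT y

(x AND NOT NOT NOT y AND w OR x) AND (x AND NOT (NOT NOT y OR NOT NOT y) AND w OR NOT y)
= (x AND NOT NOT NOT y AND w OR x) AND (x AND NOT NOT NOT y AND w OR NOT y)   — idempotence
= x AND NOT y OR x AND NOT NOT NOT y AND w   — distribution
= x AND NOT y OR x AND NOT y AND w   — double negation
= x AND NOT y   — absorption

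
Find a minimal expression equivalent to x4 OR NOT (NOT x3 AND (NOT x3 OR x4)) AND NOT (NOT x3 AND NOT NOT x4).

x4 OR x3

x4 OR NOT (NOT x3 AND (NOT x3 OR x4)) AND NOT (NOT x3 AND NOT NOT x4)
= x4 OR NOT NOT x3 AND NOT (NOT x3 AND NOT NOT x4)   [absorption]
= x4 OR NOT NOT x3 AND (x3 OR NOT x4)   [De Morgan]
= x4 OR x3 AND (x3 OR NOT x4)   [double negation]
= x4 OR x3   [absorption]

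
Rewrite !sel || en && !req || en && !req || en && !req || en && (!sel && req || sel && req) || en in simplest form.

!sel || en

!sel || en && !req || en && !req || en && !req || en && (!sel && req || sel && req) || en
= !sel || en && !req || en && !req || en && !req || en && req || en   (distribution)
= !sel || en && !req || en && !req || en && req || en   (idempotence)
= !sel || en && !req || en && req || en   (idempotence)
= !sel || en && !req || en   (absorption)
= !sel || en   (absorption)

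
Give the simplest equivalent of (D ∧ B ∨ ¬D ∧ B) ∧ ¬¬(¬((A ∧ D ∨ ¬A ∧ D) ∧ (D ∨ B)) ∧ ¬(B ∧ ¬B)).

(D ∧ B ∨ ¬D ∧ B) ∧ ¬¬(¬((A ∧ D ∨ ¬A ∧ D) ∧ (D ∨ B)) ∧ ¬(B ∧ ¬B))
= (D ∧ B ∨ ¬D ∧ B) ∧ ¬((A ∧ D ∨ ¬A ∧ D) ∧ (D ∨ B) ∨ B ∧ ¬B)
= (D ∧ B ∨ ¬D ∧ B) ∧ ¬(D ∧ (D ∨ B) ∨ B ∧ ¬B)
= B ∧ ¬(D ∧ (D ∨ B) ∨ B ∧ ¬B)
= B ∧ ¬(D ∨ B ∧ ¬B)
= B ∧ ¬D

B ∧ ¬D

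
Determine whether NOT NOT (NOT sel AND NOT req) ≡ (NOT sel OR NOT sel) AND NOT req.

Yes

E1: NOT NOT (NOT sel AND NOT req)
    = NOT sel AND NOT req   (double negation)
E2: (NOT sel OR NOT sel) AND NOT req
    = NOT sel AND NOT req   (idempotence)
Both reduce to NOT sel AND NOT req, so they are equivalent.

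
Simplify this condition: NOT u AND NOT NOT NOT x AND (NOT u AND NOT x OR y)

NOT u AND NOT x

NOT u AND NOT NOT NOT x AND (NOT u AND NOT x OR y)
= NOT u AND NOT x AND (NOT u AND NOT x OR y)
= NOT u AND NOT x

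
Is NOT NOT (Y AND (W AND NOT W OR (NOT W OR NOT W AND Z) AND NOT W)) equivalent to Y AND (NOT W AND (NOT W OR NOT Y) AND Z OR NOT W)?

E1: NOT NOT (Y AND (W AND NOT W OR (NOT W OR NOT W AND Z) AND NOT W))
    = NOT NOT (Y AND (W AND NOT W OR NOT W AND NOT W))   — absorption
    = NOT NOT (Y AND NOT W)   — distribution
    = Y AND NOT W   — double negation
E2: Y AND (NOT W AND (NOT W OR NOT Y) AND Z OR NOT W)
    = Y AND (NOT W AND Z OR NOT W)   — absorption
    = Y AND NOT W   — absorption
Both reduce to Y AND NOT W, so they are equivalent.

Yes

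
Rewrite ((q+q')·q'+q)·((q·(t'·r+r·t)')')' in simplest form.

q·r'

((q+q')·q'+q)·((q·(t'·r+r·t)')')'
= ((q+q')·q'+q)·q·(t'·r+r·t)'   [double negation]
= (q'+q)·q·(t'·r+r·t)'   [complement / identity]
= (q'+q)·q·r'   [distribution]
= q·r'   [complement / identity]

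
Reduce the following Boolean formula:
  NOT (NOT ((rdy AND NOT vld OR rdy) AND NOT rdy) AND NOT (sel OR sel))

sel

NOT (NOT ((rdy AND NOT vld OR rdy) AND NOT rdy) AND NOT (sel OR sel))
= (rdy AND NOT vld OR rdy) AND NOT rdy OR sel OR sel   (De Morgan)
= rdy AND NOT rdy OR sel OR sel   (absorption)
= rdy AND NOT rdy OR sel   (idempotence)
= sel   (complement / identity)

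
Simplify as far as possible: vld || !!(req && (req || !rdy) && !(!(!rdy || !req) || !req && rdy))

vld || !!(req && (req || !rdy) && !(!(!rdy || !req) || !req && rdy))
= vld || !!(req && (req || !rdy) && !(rdy && req || !req && rdy))   [De Morgan]
= vld || !!(req && (req || !rdy) && !rdy)   [distribution]
= vld || req && (req || !rdy) && !rdy   [double negation]
= vld || req && !rdy   [absorption]

vld || req && !rdy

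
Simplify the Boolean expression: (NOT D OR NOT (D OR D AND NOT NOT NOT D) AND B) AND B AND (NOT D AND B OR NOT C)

NOT D AND B

(NOT D OR NOT (D OR D AND NOT NOT NOT D) AND B) AND B AND (NOT D AND B OR NOT C)
= (NOT D OR NOT (D OR D AND NOT D) AND B) AND B AND (NOT D AND B OR NOT C)
= (NOT D OR NOT D AND B) AND B AND (NOT D AND B OR NOT C)
= NOT D AND B AND (NOT D AND B OR NOT C)
= NOT D AND B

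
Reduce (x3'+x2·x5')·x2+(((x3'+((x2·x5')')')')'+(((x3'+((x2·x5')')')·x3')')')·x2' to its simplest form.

(x3'+x2·x5')·x2+(((x3'+((x2·x5')')')')'+(((x3'+((x2·x5')')')·x3')')')·x2'
= (x3'+x2·x5')·x2+(((x3'+((x2·x5')')')')'+(x3'+((x2·x5')')')·x3')·x2'   [double negation]
= (x3'+x2·x5')·x2+(x3'+((x2·x5')')'+(x3'+((x2·x5')')')·x3')·x2'   [double negation]
= (x3'+x2·x5')·x2+(x3'+((x2·x5')')')·x2'   [absorption]
= (x3'+x2·x5')·x2+(x3'+x2·x5')·x2'   [double negation]
= x3'+x2·x5'   [distribution]

x3'+x2·x5'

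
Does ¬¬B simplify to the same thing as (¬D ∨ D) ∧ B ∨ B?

E1: ¬¬B
    = B   (double negation)
E2: (¬D ∨ D) ∧ B ∨ B
    = B ∨ B   (complement / identity)
    = B   (idempotence)
Both reduce to B, so they are equivalent.

Yes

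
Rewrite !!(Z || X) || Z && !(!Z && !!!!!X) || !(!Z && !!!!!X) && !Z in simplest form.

Z || X

!!(Z || X) || Z && !(!Z && !!!!!X) || !(!Z && !!!!!X) && !Z
= !!(Z || X) || !(!Z && !!!!!X)   (distribution)
= !!(Z || X) || !(!Z && !!!X)   (double negation)
= !!(Z || X) || !(!Z && !X)   (double negation)
= Z || X || !(!Z && !X)   (double negation)
= Z || X || Z || X   (De Morgan)
= Z || X   (idempotence)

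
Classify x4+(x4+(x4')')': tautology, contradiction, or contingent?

x4+(x4+(x4')')'
= x4+(x4+x4)'
= x4+x4'
= 1

tautology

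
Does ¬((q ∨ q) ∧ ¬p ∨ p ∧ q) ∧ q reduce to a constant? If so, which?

¬((q ∨ q) ∧ ¬p ∨ p ∧ q) ∧ q
= ¬(q ∧ ¬p ∨ p ∧ q) ∧ q   [idempotence]
= ¬q ∧ q   [distribution]
= False   [complement]

yes, False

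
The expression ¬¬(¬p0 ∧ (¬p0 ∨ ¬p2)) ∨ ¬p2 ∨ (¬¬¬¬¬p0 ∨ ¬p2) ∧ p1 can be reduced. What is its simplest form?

¬p0 ∨ ¬p2

¬¬(¬p0 ∧ (¬p0 ∨ ¬p2)) ∨ ¬p2 ∨ (¬¬¬¬¬p0 ∨ ¬p2) ∧ p1
= ¬¬¬p0 ∨ ¬p2 ∨ (¬¬¬¬¬p0 ∨ ¬p2) ∧ p1   — absorption
= ¬¬¬p0 ∨ ¬p2 ∨ (¬¬¬p0 ∨ ¬p2) ∧ p1   — double negation
= ¬¬¬p0 ∨ ¬p2   — absorption
= ¬p0 ∨ ¬p2   — double negation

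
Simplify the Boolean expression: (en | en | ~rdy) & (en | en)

(en | en | ~rdy) & (en | en)
= en | en
= en

en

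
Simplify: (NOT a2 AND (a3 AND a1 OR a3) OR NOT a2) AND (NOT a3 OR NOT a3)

(NOT a2 AND (a3 AND a1 OR a3) OR NOT a2) AND (NOT a3 OR NOT a3)
= (NOT a2 AND a3 OR NOT a2) AND (NOT a3 OR NOT a3)   — absorption
= (NOT a2 AND a3 OR NOT a2) AND NOT a3   — idempotence
= NOT a2 AND NOT a3   — absorption

NOT a2 AND NOT a3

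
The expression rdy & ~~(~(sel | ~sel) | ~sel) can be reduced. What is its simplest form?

rdy & ~sel

rdy & ~~(~(sel | ~sel) | ~sel)
= rdy & ~((sel | ~sel) & sel)
= rdy & ~sel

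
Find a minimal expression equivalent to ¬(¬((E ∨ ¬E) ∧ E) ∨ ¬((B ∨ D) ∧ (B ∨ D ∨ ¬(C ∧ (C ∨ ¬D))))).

E ∧ (B ∨ D)

¬(¬((E ∨ ¬E) ∧ E) ∨ ¬((B ∨ D) ∧ (B ∨ D ∨ ¬(C ∧ (C ∨ ¬D)))))
= ¬(¬((E ∨ ¬E) ∧ E) ∨ ¬((B ∨ D) ∧ (B ∨ D ∨ ¬C)))   (absorption)
= ¬(¬E ∨ ¬((B ∨ D) ∧ (B ∨ D ∨ ¬C)))   (complement / identity)
= E ∧ (B ∨ D) ∧ (B ∨ D ∨ ¬C)   (De Morgan)
= E ∧ (B ∨ D)   (absorption)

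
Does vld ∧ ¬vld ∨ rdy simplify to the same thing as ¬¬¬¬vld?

E1: vld ∧ ¬vld ∨ rdy
    = rdy   [complement / identity]
E2: ¬¬¬¬vld
    = ¬¬vld   [double negation]
    = vld   [double negation]
These differ: at rdy=1, vld=0, E1 = 1 but E2 = 0.

No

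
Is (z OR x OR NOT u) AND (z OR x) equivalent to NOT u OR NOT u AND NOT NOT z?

No

E1: (z OR x OR NOT u) AND (z OR x)
    = z OR x   (absorption)
E2: NOT u OR NOT u AND NOT NOT z
    = NOT u OR NOT u AND z   (double negation)
    = NOT u   (absorption)
These differ: at u=1, x=1, z=0, E1 = 1 but E2 = 0.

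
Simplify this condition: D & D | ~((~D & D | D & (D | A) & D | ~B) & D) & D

D & D | ~((~D & D | D & (D | A) & D | ~B) & D) & D
= D & D | ~((~D & D | D & D | ~B) & D) & D
= D & D | ~((D | ~B) & D) & D
= D & D | ~D & D
= D

D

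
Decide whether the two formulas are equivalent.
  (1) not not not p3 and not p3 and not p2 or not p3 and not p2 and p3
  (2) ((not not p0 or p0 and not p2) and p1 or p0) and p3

No

E1: not not not p3 and not p3 and not p2 or not p3 and not p2 and p3
    = not p3 and not p3 and not p2 or not p3 and not p2 and p3   (double negation)
    = not p3 and not p2   (distribution)
E2: ((not not p0 or p0 and not p2) and p1 or p0) and p3
    = ((p0 or p0 and not p2) and p1 or p0) and p3   (double negation)
    = (p0 and p1 or p0) and p3   (absorption)
    = p0 and p3   (absorption)
These differ: at p0=1, p1=1, p2=0, p3=0, E1 = 1 but E2 = 0.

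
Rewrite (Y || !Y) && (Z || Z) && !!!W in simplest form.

(Y || !Y) && (Z || Z) && !!!W
= (Y || !Y) && Z && !!!W   (idempotence)
= (Y || !Y) && Z && !W   (double negation)
= Z && !W   (complement / identity)

Z && !W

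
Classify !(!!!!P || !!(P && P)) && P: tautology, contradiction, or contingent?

!(!!!!P || !!(P && P)) && P
= !(!!P || !!(P && P)) && P   (double negation)
= !P && !(P && P) && P   (De Morgan)
= !P && !P && P   (idempotence)
= !P && P   (idempotence)
= false   (complement)

contradiction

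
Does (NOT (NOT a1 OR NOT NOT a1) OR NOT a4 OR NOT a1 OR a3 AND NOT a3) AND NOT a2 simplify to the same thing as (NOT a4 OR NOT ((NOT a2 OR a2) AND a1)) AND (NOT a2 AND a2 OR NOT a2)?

Yes

E1: (NOT (NOT a1 OR NOT NOT a1) OR NOT a4 OR NOT a1 OR a3 AND NOT a3) AND NOT a2
    = (a1 AND NOT a1 OR NOT a4 OR NOT a1 OR a3 AND NOT a3) AND NOT a2   (De Morgan)
    = (NOT a4 OR NOT a1 OR a3 AND NOT a3) AND NOT a2   (complement / identity)
    = (NOT a4 OR NOT a1) AND NOT a2   (complement / identity)
E2: (NOT a4 OR NOT ((NOT a2 OR a2) AND a1)) AND (NOT a2 AND a2 OR NOT a2)
    = (NOT a4 OR NOT a1) AND (NOT a2 AND a2 OR NOT a2)   (complement / identity)
    = (NOT a4 OR NOT a1) AND NOT a2   (complement / identity)
Both reduce to (NOT a4 OR NOT a1) AND NOT a2, so they are equivalent.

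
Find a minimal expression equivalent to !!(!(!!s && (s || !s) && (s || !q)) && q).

!!(!(!!s && (s || !s) && (s || !q)) && q)
= !!(!(s && (s || !s) && (s || !q)) && q)   (double negation)
= !(s && (s || !s) && (s || !q)) && q   (double negation)
= !(s && (s || !q)) && q   (complement / identity)
= !s && q   (absorption)

!s && q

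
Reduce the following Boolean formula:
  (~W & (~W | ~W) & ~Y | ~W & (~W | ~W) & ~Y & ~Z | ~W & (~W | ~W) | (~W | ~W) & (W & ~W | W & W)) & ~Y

~W & ~Y

(~W & (~W | ~W) & ~Y | ~W & (~W | ~W) & ~Y & ~Z | ~W & (~W | ~W) | (~W | ~W) & (W & ~W | W & W)) & ~Y
= (~W & (~W | ~W) & ~Y | ~W & (~W | ~W) & ~Y & ~Z | ~W & (~W | ~W) | (~W | ~W) & W) & ~Y   (distribution)
= (~W & (~W | ~W) & ~Y | ~W & (~W | ~W) | (~W | ~W) & W) & ~Y   (absorption)
= (~W & (~W | ~W) | (~W | ~W) & W) & ~Y   (absorption)
= (~W | ~W) & ~Y   (distribution)
= ~W & ~Y   (idempotence)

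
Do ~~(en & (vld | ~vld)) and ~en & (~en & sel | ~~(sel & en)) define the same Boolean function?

E1: ~~(en & (vld | ~vld))
    = ~~en   [complement / identity]
    = en   [double negation]
E2: ~en & (~en & sel | ~~(sel & en))
    = ~en & (~en & sel | sel & en)   [double negation]
    = ~en & sel   [distribution]
These differ: at en=0, sel=1, vld=0, E1 = 0 but E2 = 1.

No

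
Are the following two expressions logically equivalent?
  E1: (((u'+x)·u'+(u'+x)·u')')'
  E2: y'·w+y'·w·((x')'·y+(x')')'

No

E1: (((u'+x)·u'+(u'+x)·u')')'
    = (((u'+x)·u')')'   — idempotence
    = ((u')')'   — absorption
    = u'   — double negation
E2: y'·w+y'·w·((x')'·y+(x')')'
    = y'·w+y'·w·((x')')'   — absorption
    = y'·w+y'·w·x'   — double negation
    = y'·w   — absorption
These differ: at u=0, w=0, x=0, y=0, E1 = 1 but E2 = 0.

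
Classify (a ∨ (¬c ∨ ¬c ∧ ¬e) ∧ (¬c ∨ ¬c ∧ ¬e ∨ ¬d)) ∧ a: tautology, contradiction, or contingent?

contingent

(a ∨ (¬c ∨ ¬c ∧ ¬e) ∧ (¬c ∨ ¬c ∧ ¬e ∨ ¬d)) ∧ a
= (a ∨ ¬c ∨ ¬c ∧ ¬e) ∧ a
= (a ∨ ¬c) ∧ a
= a
This depends on a, so it is not a constant.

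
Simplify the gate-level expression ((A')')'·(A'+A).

A'

((A')')'·(A'+A)
= ((A')')'   [complement / identity]
= A'   [double negation]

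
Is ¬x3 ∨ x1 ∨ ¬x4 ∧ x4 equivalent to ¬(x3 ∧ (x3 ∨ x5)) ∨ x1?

E1: ¬x3 ∨ x1 ∨ ¬x4 ∧ x4
    = ¬x3 ∨ x1   [complement / identity]
E2: ¬(x3 ∧ (x3 ∨ x5)) ∨ x1
    = ¬x3 ∨ x1   [absorption]
Both reduce to ¬x3 ∨ x1, so they are equivalent.

Yes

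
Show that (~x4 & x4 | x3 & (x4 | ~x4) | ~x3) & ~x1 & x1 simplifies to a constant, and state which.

(~x4 & x4 | x3 & (x4 | ~x4) | ~x3) & ~x1 & x1
= (x3 & (x4 | ~x4) | ~x3) & ~x1 & x1   (complement / identity)
= (x3 | ~x3) & ~x1 & x1   (complement / identity)
= ~x1 & x1   (complement / identity)
= 0   (complement)

0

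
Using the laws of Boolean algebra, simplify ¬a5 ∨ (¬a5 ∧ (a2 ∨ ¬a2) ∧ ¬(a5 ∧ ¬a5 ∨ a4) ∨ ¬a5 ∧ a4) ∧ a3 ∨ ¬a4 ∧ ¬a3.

¬a5 ∨ ¬a4 ∧ ¬a3

¬a5 ∨ (¬a5 ∧ (a2 ∨ ¬a2) ∧ ¬(a5 ∧ ¬a5 ∨ a4) ∨ ¬a5 ∧ a4) ∧ a3 ∨ ¬a4 ∧ ¬a3
= ¬a5 ∨ (¬a5 ∧ (a2 ∨ ¬a2) ∧ ¬a4 ∨ ¬a5 ∧ a4) ∧ a3 ∨ ¬a4 ∧ ¬a3   (complement / identity)
= ¬a5 ∨ (¬a5 ∧ ¬a4 ∨ ¬a5 ∧ a4) ∧ a3 ∨ ¬a4 ∧ ¬a3   (complement / identity)
= ¬a5 ∨ ¬a5 ∧ a3 ∨ ¬a4 ∧ ¬a3   (distribution)
= ¬a5 ∨ ¬a4 ∧ ¬a3   (absorption)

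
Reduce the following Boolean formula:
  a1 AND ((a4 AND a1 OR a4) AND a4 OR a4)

a1 AND a4

a1 AND ((a4 AND a1 OR a4) AND a4 OR a4)
= a1 AND (a4 AND a4 OR a4)   (absorption)
= a1 AND (a4 OR a4)   (idempotence)
= a1 AND a4   (idempotence)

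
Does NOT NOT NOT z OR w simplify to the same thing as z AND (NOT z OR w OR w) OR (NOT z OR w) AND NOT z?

E1: NOT NOT NOT z OR w
    = NOT z OR w   [double negation]
E2: z AND (NOT z OR w OR w) OR (NOT z OR w) AND NOT z
    = z AND (NOT z OR w) OR (NOT z OR w) AND NOT z   [idempotence]
    = NOT z OR w   [distribution]
Both reduce to NOT z OR w, so they are equivalent.

Yes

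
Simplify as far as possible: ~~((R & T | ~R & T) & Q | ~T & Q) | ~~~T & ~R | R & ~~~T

Q | ~T

~~((R & T | ~R & T) & Q | ~T & Q) | ~~~T & ~R | R & ~~~T
= ~~((R & T | ~R & T) & Q | ~T & Q) | ~~~T   [distribution]
= ~~(T & Q | ~T & Q) | ~~~T   [distribution]
= ~~(T & Q | ~T & Q) | ~T   [double negation]
= ~~Q | ~T   [distribution]
= Q | ~T   [double negation]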